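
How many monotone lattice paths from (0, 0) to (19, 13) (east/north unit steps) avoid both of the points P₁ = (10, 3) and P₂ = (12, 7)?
Number of paths = 241849324

Inclusion–exclusion. Total paths: C(32, 19) = 347373600. Through P₁: C(13, 10)·C(19, 9) = 26420108. Through P₂: C(19, 12)·C(13, 7) = 86465808. Since P₁ is strictly southwest of P₂, a monotone path through both must visit P₁ then P₂; paths through both = C(13, 10)·C(6, 2)·C(13, 7) = 7361640. Avoid both = 347373600 − 26420108 − 86465808 + 7361640 = 241849324.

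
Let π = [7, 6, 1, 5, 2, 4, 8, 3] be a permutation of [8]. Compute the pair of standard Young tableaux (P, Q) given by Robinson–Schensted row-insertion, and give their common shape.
P = [1, 2, 3, 8] / [4] / [5] / [6] / [7];  Q = [1, 4, 6, 7] / [2] / [3] / [5] / [8];  common shape = (4, 1, 1, 1, 1)

Row-insert the values π_1, π_2, … into P one at a time, bumping the leftmost entry strictly greater than the inserted value down to the next row. The recording tableau Q records, in position (i, j), the step at which that cell was added to P.
  Insert 7 (step 1): P = [7];  Q = [1]
  Insert 6 (step 2): P = [6] / [7];  Q = [1] / [2]
  Insert 1 (step 3): P = [1] / [6] / [7];  Q = [1] / [2] / [3]
  Insert 5 (step 4): P = [1, 5] / [6] / [7];  Q = [1, 4] / [2] / [3]
  Insert 2 (step 5): P = [1, 2] / [5] / [6] / [7];  Q = [1, 4] / [2] / [3] / [5]
  Insert 4 (step 6): P = [1, 2, 4] / [5] / [6] / [7];  Q = [1, 4, 6] / [2] / [3] / [5]
  Insert 8 (step 7): P = [1, 2, 4, 8] / [5] / [6] / [7];  Q = [1, 4, 6, 7] / [2] / [3] / [5]
  Insert 3 (step 8): P = [1, 2, 3, 8] / [4] / [5] / [6] / [7];  Q = [1, 4, 6, 7] / [2] / [3] / [5] / [8]
Final shape: (4, 1, 1, 1, 1).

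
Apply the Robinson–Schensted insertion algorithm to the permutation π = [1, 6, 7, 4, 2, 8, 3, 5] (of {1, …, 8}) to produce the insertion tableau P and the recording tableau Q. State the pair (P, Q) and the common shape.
P = [1, 2, 3, 5] / [4, 7, 8] / [6];  Q = [1, 2, 3, 6] / [4, 7, 8] / [5];  common shape = (4, 3, 1)

Row-insert the values π_1, π_2, … into P one at a time, bumping the leftmost entry strictly greater than the inserted value down to the next row. The recording tableau Q records, in position (i, j), the step at which that cell was added to P.
  Insert 1 (step 1): P = [1];  Q = [1]
  Insert 6 (step 2): P = [1, 6];  Q = [1, 2]
  Insert 7 (step 3): P = [1, 6, 7];  Q = [1, 2, 3]
  Insert 4 (step 4): P = [1, 4, 7] / [6];  Q = [1, 2, 3] / [4]
  Insert 2 (step 5): P = [1, 2, 7] / [4] / [6];  Q = [1, 2, 3] / [4] / [5]
  Insert 8 (step 6): P = [1, 2, 7, 8] / [4] / [6];  Q = [1, 2, 3, 6] / [4] / [5]
  Insert 3 (step 7): P = [1, 2, 3, 8] / [4, 7] / [6];  Q = [1, 2, 3, 6] / [4, 7] / [5]
  Insert 5 (step 8): P = [1, 2, 3, 5] / [4, 7, 8] / [6];  Q = [1, 2, 3, 6] / [4, 7, 8] / [5]
Final shape: (4, 3, 1).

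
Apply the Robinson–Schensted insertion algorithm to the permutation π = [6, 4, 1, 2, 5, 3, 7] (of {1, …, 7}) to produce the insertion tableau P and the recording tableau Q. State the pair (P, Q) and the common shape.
P = [1, 2, 3, 7] / [4, 5] / [6];  Q = [1, 4, 5, 7] / [2, 6] / [3];  common shape = (4, 2, 1)

Row-insert the values π_1, π_2, … into P one at a time, bumping the leftmost entry strictly greater than the inserted value down to the next row. The recording tableau Q records, in position (i, j), the step at which that cell was added to P.
  Insert 6 (step 1): P = [6];  Q = [1]
  Insert 4 (step 2): P = [4] / [6];  Q = [1] / [2]
  Insert 1 (step 3): P = [1] / [4] / [6];  Q = [1] / [2] / [3]
  Insert 2 (step 4): P = [1, 2] / [4] / [6];  Q = [1, 4] / [2] / [3]
  Insert 5 (step 5): P = [1, 2, 5] / [4] / [6];  Q = [1, 4, 5] / [2] / [3]
  Insert 3 (step 6): P = [1, 2, 3] / [4, 5] / [6];  Q = [1, 4, 5] / [2, 6] / [3]
  Insert 7 (step 7): P = [1, 2, 3, 7] / [4, 5] / [6];  Q = [1, 4, 5, 7] / [2, 6] / [3]
Final shape: (4, 2, 1).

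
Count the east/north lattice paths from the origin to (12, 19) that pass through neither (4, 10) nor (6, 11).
Number of paths = 88639096

Inclusion–exclusion. Total paths: C(31, 12) = 141120525. Through P₁: C(14, 4)·C(17, 8) = 24334310. Through P₂: C(17, 6)·C(14, 6) = 37165128. Since P₁ is strictly southwest of P₂, a monotone path through both must visit P₁ then P₂; paths through both = C(14, 4)·C(3, 2)·C(14, 6) = 9018009. Avoid both = 141120525 − 24334310 − 37165128 + 9018009 = 88639096.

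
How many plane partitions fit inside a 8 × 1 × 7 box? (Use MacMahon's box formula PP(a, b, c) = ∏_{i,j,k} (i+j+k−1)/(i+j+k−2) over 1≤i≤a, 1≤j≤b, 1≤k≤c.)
PP(8, 1, 7) = 6435

Evaluate the triple product over i = 1..8, j = 1..1, k = 1..7. The factors are (2/1) · (3/2) · (4/3) · (5/4) · (6/5) · (7/6) · (8/7) · (3/2) · … (56 factors total). The numerators and denominators telescope so the product is an integer; carrying out the multiplication exactly gives PP(8, 1, 7) = 6435.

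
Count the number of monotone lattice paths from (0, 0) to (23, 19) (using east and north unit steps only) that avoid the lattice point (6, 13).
Number of paths = 444036416796

Total paths from (0, 0) to (23, 19): C(42, 23) = 446775310800. Paths through (6, 13): (paths (0, 0) → (6, 13)) × (paths (6, 13) → (23, 19)) = C(19, 6) · C(23, 17) = 27132 · 100947 = 2738894004. Avoidance count = 446775310800 − 2738894004 = 444036416796.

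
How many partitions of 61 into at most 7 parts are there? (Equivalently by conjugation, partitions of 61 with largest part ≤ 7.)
p(61, parts ≤ 7) = 47527

Use the recurrence p(n, m) = p(n, m−1) + p(n−m, m): either the largest part is < m (count p(n, m−1)) or the largest part is exactly m (remove one copy of m, count p(n−m, m)). With p(0, ·) = 1 this gives p(61, parts ≤ 7) = 47527. (By conjugating Young diagrams, this also counts partitions of 61 into at most 7 parts.)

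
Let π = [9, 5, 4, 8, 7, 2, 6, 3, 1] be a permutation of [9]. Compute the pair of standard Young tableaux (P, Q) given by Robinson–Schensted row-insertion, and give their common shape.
P = [1, 3] / [2, 6] / [4, 7] / [5] / [8] / [9];  Q = [1, 4] / [2, 5] / [3, 7] / [6] / [8] / [9];  common shape = (2, 2, 2, 1, 1, 1)

Row-insert the values π_1, π_2, … into P one at a time, bumping the leftmost entry strictly greater than the inserted value down to the next row. The recording tableau Q records, in position (i, j), the step at which that cell was added to P.
  Insert 9 (step 1): P = [9];  Q = [1]
  Insert 5 (step 2): P = [5] / [9];  Q = [1] / [2]
  Insert 4 (step 3): P = [4] / [5] / [9];  Q = [1] / [2] / [3]
  Insert 8 (step 4): P = [4, 8] / [5] / [9];  Q = [1, 4] / [2] / [3]
  Insert 7 (step 5): P = [4, 7] / [5, 8] / [9];  Q = [1, 4] / [2, 5] / [3]
  Insert 2 (step 6): P = [2, 7] / [4, 8] / [5] / [9];  Q = [1, 4] / [2, 5] / [3] / [6]
  Insert 6 (step 7): P = [2, 6] / [4, 7] / [5, 8] / [9];  Q = [1, 4] / [2, 5] / [3, 7] / [6]
  Insert 3 (step 8): P = [2, 3] / [4, 6] / [5, 7] / [8] / [9];  Q = [1, 4] / [2, 5] / [3, 7] / [6] / [8]
  Insert 1 (step 9): P = [1, 3] / [2, 6] / [4, 7] / [5] / [8] / [9];  Q = [1, 4] / [2, 5] / [3, 7] / [6] / [8] / [9]
Final shape: (2, 2, 2, 1, 1, 1).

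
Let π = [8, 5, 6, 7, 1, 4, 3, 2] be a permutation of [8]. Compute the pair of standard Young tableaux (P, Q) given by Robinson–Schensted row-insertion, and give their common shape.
P = [1, 2, 7] / [3, 6] / [4] / [5] / [8];  Q = [1, 3, 4] / [2, 6] / [5] / [7] / [8];  common shape = (3, 2, 1, 1, 1)

Row-insert the values π_1, π_2, … into P one at a time, bumping the leftmost entry strictly greater than the inserted value down to the next row. The recording tableau Q records, in position (i, j), the step at which that cell was added to P.
  Insert 8 (step 1): P = [8];  Q = [1]
  Insert 5 (step 2): P = [5] / [8];  Q = [1] / [2]
  Insert 6 (step 3): P = [5, 6] / [8];  Q = [1, 3] / [2]
  Insert 7 (step 4): P = [5, 6, 7] / [8];  Q = [1, 3, 4] / [2]
  Insert 1 (step 5): P = [1, 6, 7] / [5] / [8];  Q = [1, 3, 4] / [2] / [5]
  Insert 4 (step 6): P = [1, 4, 7] / [5, 6] / [8];  Q = [1, 3, 4] / [2, 6] / [5]
  Insert 3 (step 7): P = [1, 3, 7] / [4, 6] / [5] / [8];  Q = [1, 3, 4] / [2, 6] / [5] / [7]
  Insert 2 (step 8): P = [1, 2, 7] / [3, 6] / [4] / [5] / [8];  Q = [1, 3, 4] / [2, 6] / [5] / [7] / [8]
Final shape: (3, 2, 1, 1, 1).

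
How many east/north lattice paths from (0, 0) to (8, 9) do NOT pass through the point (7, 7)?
Number of paths = 14014

Total paths from (0, 0) to (8, 9): C(17, 8) = 24310. Paths through (7, 7): (paths (0, 0) → (7, 7)) × (paths (7, 7) → (8, 9)) = C(14, 7) · C(3, 1) = 3432 · 3 = 10296. Avoidance count = 24310 − 10296 = 14014.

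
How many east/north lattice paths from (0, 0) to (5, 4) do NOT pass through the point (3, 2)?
Number of paths = 66

Total paths from (0, 0) to (5, 4): C(9, 5) = 126. Paths through (3, 2): (paths (0, 0) → (3, 2)) × (paths (3, 2) → (5, 4)) = C(5, 3) · C(4, 2) = 10 · 6 = 60. Avoidance count = 126 − 60 = 66.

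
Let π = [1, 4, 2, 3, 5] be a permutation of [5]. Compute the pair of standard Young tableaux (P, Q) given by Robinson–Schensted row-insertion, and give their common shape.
P = [1, 2, 3, 5] / [4];  Q = [1, 2, 4, 5] / [3];  common shape = (4, 1)

Row-insert the values π_1, π_2, … into P one at a time, bumping the leftmost entry strictly greater than the inserted value down to the next row. The recording tableau Q records, in position (i, j), the step at which that cell was added to P.
  Insert 1 (step 1): P = [1];  Q = [1]
  Insert 4 (step 2): P = [1, 4];  Q = [1, 2]
  Insert 2 (step 3): P = [1, 2] / [4];  Q = [1, 2] / [3]
  Insert 3 (step 4): P = [1, 2, 3] / [4];  Q = [1, 2, 4] / [3]
  Insert 5 (step 5): P = [1, 2, 3, 5] / [4];  Q = [1, 2, 4, 5] / [3]
Final shape: (4, 1).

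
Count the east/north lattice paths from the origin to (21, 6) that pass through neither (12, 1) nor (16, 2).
Number of paths = 258896

Inclusion–exclusion. Total paths: C(27, 21) = 296010. Through P₁: C(13, 12)·C(14, 9) = 26026. Through P₂: C(18, 16)·C(9, 5) = 19278. Since P₁ is strictly southwest of P₂, a monotone path through both must visit P₁ then P₂; paths through both = C(13, 12)·C(5, 4)·C(9, 5) = 8190. Avoid both = 296010 − 26026 − 19278 + 8190 = 258896.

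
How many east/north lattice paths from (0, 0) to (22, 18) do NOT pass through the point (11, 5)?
Number of paths = 102477104808

Total paths from (0, 0) to (22, 18): C(40, 22) = 113380261800. Paths through (11, 5): (paths (0, 0) → (11, 5)) × (paths (11, 5) → (22, 18)) = C(16, 11) · C(24, 11) = 4368 · 2496144 = 10903156992. Avoidance count = 113380261800 − 10903156992 = 102477104808.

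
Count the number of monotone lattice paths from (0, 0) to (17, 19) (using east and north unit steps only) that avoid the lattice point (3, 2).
Number of paths = 5945671350

Total paths from (0, 0) to (17, 19): C(36, 17) = 8597496600. Paths through (3, 2): (paths (0, 0) → (3, 2)) × (paths (3, 2) → (17, 19)) = C(5, 3) · C(31, 14) = 10 · 265182525 = 2651825250. Avoidance count = 8597496600 − 2651825250 = 5945671350.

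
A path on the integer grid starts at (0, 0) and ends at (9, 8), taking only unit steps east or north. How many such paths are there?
Number of paths = 24310

A monotone lattice path from (0, 0) to (9, 8) consists of 9 east steps and 8 north steps in some order, so it is determined by which 9 of the 17 steps are east. The count is C(17, 9) = 24310.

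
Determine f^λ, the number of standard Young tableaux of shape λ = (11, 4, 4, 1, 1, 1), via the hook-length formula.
# SYT of shape (11, 4, 4, 1, 1, 1) = 218243025

Hook-length formula: f^λ = n! / Π hook(c), product over all cells c of the Young diagram. For λ = (11, 4, 4, 1, 1, 1), n = 22 boxes. Hook lengths by row (left-to-right, top-to-bottom): [16, 12, 11, 10, 7, 6, 5, 4, 3, 2, 1]; [8, 4, 3, 2]; [7, 3, 2, 1]; [3]; [2]; [1]. Product of hooks = 5150225203200. So f^λ = 22! / 5150225203200 = 1124000727777607680000 / 5150225203200 = 218243025.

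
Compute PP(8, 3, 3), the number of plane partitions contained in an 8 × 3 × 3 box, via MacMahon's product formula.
PP(8, 3, 3) = 259545

Evaluate the triple product over i = 1..8, j = 1..3, k = 1..3. The factors are (2/1) · (3/2) · (4/3) · (3/2) · (4/3) · (5/4) · (4/3) · (5/4) · … (72 factors total). The numerators and denominators telescope so the product is an integer; carrying out the multiplication exactly gives PP(8, 3, 3) = 259545.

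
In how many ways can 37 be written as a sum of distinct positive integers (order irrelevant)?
q(37) = 760

A partition into distinct parts is a strictly decreasing sequence summing to n. The recurrence d(n, m) = d(n, m−1) + d(n−m, m−1) (use part m at most once) with q(n) = d(n, n) gives q(37) = 760. (Euler's theorem: # distinct-part partitions = # odd-part partitions.)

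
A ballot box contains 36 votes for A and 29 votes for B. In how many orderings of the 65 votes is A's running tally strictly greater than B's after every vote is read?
Strict-lead orderings = 270048001755057904

Total orderings of the 65 votes with 36 for A: C(65, 36) = 2507588587725537680. By the Bertrand ballot formula (Cycle Lemma / reflection principle), the number of orderings in which A is strictly ahead of B throughout is (p − q)/(p + q) · C(p + q, p) = (36 − 29)/(36 + 29) · 2507588587725537680 = 270048001755057904.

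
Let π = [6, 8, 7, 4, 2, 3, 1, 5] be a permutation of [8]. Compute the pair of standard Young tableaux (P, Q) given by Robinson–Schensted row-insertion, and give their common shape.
P = [1, 3, 5] / [2, 7] / [4] / [6] / [8];  Q = [1, 2, 8] / [3, 6] / [4] / [5] / [7];  common shape = (3, 2, 1, 1, 1)

Row-insert the values π_1, π_2, … into P one at a time, bumping the leftmost entry strictly greater than the inserted value down to the next row. The recording tableau Q records, in position (i, j), the step at which that cell was added to P.
  Insert 6 (step 1): P = [6];  Q = [1]
  Insert 8 (step 2): P = [6, 8];  Q = [1, 2]
  Insert 7 (step 3): P = [6, 7] / [8];  Q = [1, 2] / [3]
  Insert 4 (step 4): P = [4, 7] / [6] / [8];  Q = [1, 2] / [3] / [4]
  Insert 2 (step 5): P = [2, 7] / [4] / [6] / [8];  Q = [1, 2] / [3] / [4] / [5]
  Insert 3 (step 6): P = [2, 3] / [4, 7] / [6] / [8];  Q = [1, 2] / [3, 6] / [4] / [5]
  Insert 1 (step 7): P = [1, 3] / [2, 7] / [4] / [6] / [8];  Q = [1, 2] / [3, 6] / [4] / [5] / [7]
  Insert 5 (step 8): P = [1, 3, 5] / [2, 7] / [4] / [6] / [8];  Q = [1, 2, 8] / [3, 6] / [4] / [5] / [7]
Final shape: (3, 2, 1, 1, 1).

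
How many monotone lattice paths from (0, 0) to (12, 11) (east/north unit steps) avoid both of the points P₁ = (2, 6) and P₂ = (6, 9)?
Number of paths = 1155294

Inclusion–exclusion. Total paths: C(23, 12) = 1352078. Through P₁: C(8, 2)·C(15, 10) = 84084. Through P₂: C(15, 6)·C(8, 6) = 140140. Since P₁ is strictly southwest of P₂, a monotone path through both must visit P₁ then P₂; paths through both = C(8, 2)·C(7, 4)·C(8, 6) = 27440. Avoid both = 1352078 − 84084 − 140140 + 27440 = 1155294.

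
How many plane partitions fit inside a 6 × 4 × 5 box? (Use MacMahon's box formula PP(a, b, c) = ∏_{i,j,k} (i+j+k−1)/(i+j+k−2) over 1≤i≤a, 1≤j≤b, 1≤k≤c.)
PP(6, 4, 5) = 133613766

Evaluate the triple product over i = 1..6, j = 1..4, k = 1..5. The factors are (2/1) · (3/2) · (4/3) · (5/4) · (6/5) · (3/2) · (4/3) · (5/4) · … (120 factors total). The numerators and denominators telescope so the product is an integer; carrying out the multiplication exactly gives PP(6, 4, 5) = 133613766.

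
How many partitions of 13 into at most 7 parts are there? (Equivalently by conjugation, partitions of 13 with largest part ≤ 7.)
p(13, parts ≤ 7) = 82

Partitions of 13 with all parts ≤ 7: 7+6, 7+5+1, 7+4+2, 7+4+1+1, 7+3+3, 7+3+2+1, 7+3+1+1+1, 7+2+2+2, 7+2+2+1+1, 7+2+1+1+1+1, 7+1+1+1+1+1+1, 6+6+1, 6+5+2, 6+5+1+1, 6+4+3, 6+4+2+1, 6+4+1+1+1, 6+3+3+1, 6+3+2+2, 6+3+2+1+1, 6+3+1+1+1+1, 6+2+2+2+1, 6+2+2+1+1+1, 6+2+1+1+1+1+1, 6+1+1+1+1+1+1+1, 5+5+3, 5+5+2+1, 5+5+1+1+1, 5+4+4, 5+4+3+1, … (82 total). Count = 82.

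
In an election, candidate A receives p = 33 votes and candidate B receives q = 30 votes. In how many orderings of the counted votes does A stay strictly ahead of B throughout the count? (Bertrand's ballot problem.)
Strict-lead orderings = 40989428837821289

Total orderings of the 63 votes with 33 for A: C(63, 33) = 860778005594247069. By the Bertrand ballot formula (Cycle Lemma / reflection principle), the number of orderings in which A is strictly ahead of B throughout is (p − q)/(p + q) · C(p + q, p) = (33 − 30)/(33 + 30) · 860778005594247069 = 40989428837821289.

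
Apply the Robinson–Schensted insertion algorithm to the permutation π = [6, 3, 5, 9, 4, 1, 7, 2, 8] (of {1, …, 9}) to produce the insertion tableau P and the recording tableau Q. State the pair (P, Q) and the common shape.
P = [1, 2, 7, 8] / [3, 4] / [5, 9] / [6];  Q = [1, 3, 4, 9] / [2, 7] / [5, 8] / [6];  common shape = (4, 2, 2, 1)

Row-insert the values π_1, π_2, … into P one at a time, bumping the leftmost entry strictly greater than the inserted value down to the next row. The recording tableau Q records, in position (i, j), the step at which that cell was added to P.
  Insert 6 (step 1): P = [6];  Q = [1]
  Insert 3 (step 2): P = [3] / [6];  Q = [1] / [2]
  Insert 5 (step 3): P = [3, 5] / [6];  Q = [1, 3] / [2]
  Insert 9 (step 4): P = [3, 5, 9] / [6];  Q = [1, 3, 4] / [2]
  Insert 4 (step 5): P = [3, 4, 9] / [5] / [6];  Q = [1, 3, 4] / [2] / [5]
  Insert 1 (step 6): P = [1, 4, 9] / [3] / [5] / [6];  Q = [1, 3, 4] / [2] / [5] / [6]
  Insert 7 (step 7): P = [1, 4, 7] / [3, 9] / [5] / [6];  Q = [1, 3, 4] / [2, 7] / [5] / [6]
  Insert 2 (step 8): P = [1, 2, 7] / [3, 4] / [5, 9] / [6];  Q = [1, 3, 4] / [2, 7] / [5, 8] / [6]
  Insert 8 (step 9): P = [1, 2, 7, 8] / [3, 4] / [5, 9] / [6];  Q = [1, 3, 4, 9] / [2, 7] / [5, 8] / [6]
Final shape: (4, 2, 2, 1).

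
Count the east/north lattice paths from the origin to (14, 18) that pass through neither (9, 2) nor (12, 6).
Number of paths = 468802256

Inclusion–exclusion. Total paths: C(32, 14) = 471435600. Through P₁: C(11, 9)·C(21, 5) = 1119195. Through P₂: C(18, 12)·C(14, 2) = 1689324. Since P₁ is strictly southwest of P₂, a monotone path through both must visit P₁ then P₂; paths through both = C(11, 9)·C(7, 3)·C(14, 2) = 175175. Avoid both = 471435600 − 1119195 − 1689324 + 175175 = 468802256.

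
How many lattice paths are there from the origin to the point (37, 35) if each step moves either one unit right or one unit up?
Number of paths = 430552741890976325712

A monotone lattice path from (0, 0) to (37, 35) consists of 37 east steps and 35 north steps in some order, so it is determined by which 37 of the 72 steps are east. The count is C(72, 37) = 430552741890976325712.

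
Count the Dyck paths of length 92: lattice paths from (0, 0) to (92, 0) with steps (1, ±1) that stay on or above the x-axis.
C_46 = 8740328711533173390046320

These Dyck paths are counted by the Catalan number C_n = (1/(n + 1)) · C(2n, n). For n = 46: C_46 = (1/47) · C(92, 46) = 410795449442059149332177040/47 = 8740328711533173390046320.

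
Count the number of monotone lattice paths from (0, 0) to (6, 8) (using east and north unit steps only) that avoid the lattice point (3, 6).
Number of paths = 2163

Total paths from (0, 0) to (6, 8): C(14, 6) = 3003. Paths through (3, 6): (paths (0, 0) → (3, 6)) × (paths (3, 6) → (6, 8)) = C(9, 3) · C(5, 3) = 84 · 10 = 840. Avoidance count = 3003 − 840 = 2163.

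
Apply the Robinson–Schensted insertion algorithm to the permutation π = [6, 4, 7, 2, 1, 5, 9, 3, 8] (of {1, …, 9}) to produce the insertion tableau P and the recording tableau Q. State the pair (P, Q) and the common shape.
P = [1, 3, 8] / [2, 5, 9] / [4, 7] / [6];  Q = [1, 3, 7] / [2, 6, 9] / [4, 8] / [5];  common shape = (3, 3, 2, 1)

Row-insert the values π_1, π_2, … into P one at a time, bumping the leftmost entry strictly greater than the inserted value down to the next row. The recording tableau Q records, in position (i, j), the step at which that cell was added to P.
  Insert 6 (step 1): P = [6];  Q = [1]
  Insert 4 (step 2): P = [4] / [6];  Q = [1] / [2]
  Insert 7 (step 3): P = [4, 7] / [6];  Q = [1, 3] / [2]
  Insert 2 (step 4): P = [2, 7] / [4] / [6];  Q = [1, 3] / [2] / [4]
  Insert 1 (step 5): P = [1, 7] / [2] / [4] / [6];  Q = [1, 3] / [2] / [4] / [5]
  Insert 5 (step 6): P = [1, 5] / [2, 7] / [4] / [6];  Q = [1, 3] / [2, 6] / [4] / [5]
  Insert 9 (step 7): P = [1, 5, 9] / [2, 7] / [4] / [6];  Q = [1, 3, 7] / [2, 6] / [4] / [5]
  Insert 3 (step 8): P = [1, 3, 9] / [2, 5] / [4, 7] / [6];  Q = [1, 3, 7] / [2, 6] / [4, 8] / [5]
  Insert 8 (step 9): P = [1, 3, 8] / [2, 5, 9] / [4, 7] / [6];  Q = [1, 3, 7] / [2, 6, 9] / [4, 8] / [5]
Final shape: (3, 3, 2, 1).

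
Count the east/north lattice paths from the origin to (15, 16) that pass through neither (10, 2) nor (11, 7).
Number of paths = 277301727

Inclusion–exclusion. Total paths: C(31, 15) = 300540195. Through P₁: C(12, 10)·C(19, 5) = 767448. Through P₂: C(18, 11)·C(13, 4) = 22754160. Since P₁ is strictly southwest of P₂, a monotone path through both must visit P₁ then P₂; paths through both = C(12, 10)·C(6, 1)·C(13, 4) = 283140. Avoid both = 300540195 − 767448 − 22754160 + 283140 = 277301727.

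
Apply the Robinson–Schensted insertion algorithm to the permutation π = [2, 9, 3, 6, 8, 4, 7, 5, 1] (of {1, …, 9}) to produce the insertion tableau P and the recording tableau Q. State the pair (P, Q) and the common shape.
P = [1, 3, 4, 5] / [2, 7] / [6] / [8] / [9];  Q = [1, 2, 4, 5] / [3, 7] / [6] / [8] / [9];  common shape = (4, 2, 1, 1, 1)

Row-insert the values π_1, π_2, … into P one at a time, bumping the leftmost entry strictly greater than the inserted value down to the next row. The recording tableau Q records, in position (i, j), the step at which that cell was added to P.
  Insert 2 (step 1): P = [2];  Q = [1]
  Insert 9 (step 2): P = [2, 9];  Q = [1, 2]
  Insert 3 (step 3): P = [2, 3] / [9];  Q = [1, 2] / [3]
  Insert 6 (step 4): P = [2, 3, 6] / [9];  Q = [1, 2, 4] / [3]
  Insert 8 (step 5): P = [2, 3, 6, 8] / [9];  Q = [1, 2, 4, 5] / [3]
  Insert 4 (step 6): P = [2, 3, 4, 8] / [6] / [9];  Q = [1, 2, 4, 5] / [3] / [6]
  Insert 7 (step 7): P = [2, 3, 4, 7] / [6, 8] / [9];  Q = [1, 2, 4, 5] / [3, 7] / [6]
  Insert 5 (step 8): P = [2, 3, 4, 5] / [6, 7] / [8] / [9];  Q = [1, 2, 4, 5] / [3, 7] / [6] / [8]
  Insert 1 (step 9): P = [1, 3, 4, 5] / [2, 7] / [6] / [8] / [9];  Q = [1, 2, 4, 5] / [3, 7] / [6] / [8] / [9]
Final shape: (4, 2, 1, 1, 1).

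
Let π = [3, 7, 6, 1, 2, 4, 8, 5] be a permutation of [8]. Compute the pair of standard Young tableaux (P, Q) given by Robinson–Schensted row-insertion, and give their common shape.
P = [1, 2, 4, 5] / [3, 6, 8] / [7];  Q = [1, 2, 6, 7] / [3, 5, 8] / [4];  common shape = (4, 3, 1)

Row-insert the values π_1, π_2, … into P one at a time, bumping the leftmost entry strictly greater than the inserted value down to the next row. The recording tableau Q records, in position (i, j), the step at which that cell was added to P.
  Insert 3 (step 1): P = [3];  Q = [1]
  Insert 7 (step 2): P = [3, 7];  Q = [1, 2]
  Insert 6 (step 3): P = [3, 6] / [7];  Q = [1, 2] / [3]
  Insert 1 (step 4): P = [1, 6] / [3] / [7];  Q = [1, 2] / [3] / [4]
  Insert 2 (step 5): P = [1, 2] / [3, 6] / [7];  Q = [1, 2] / [3, 5] / [4]
  Insert 4 (step 6): P = [1, 2, 4] / [3, 6] / [7];  Q = [1, 2, 6] / [3, 5] / [4]
  Insert 8 (step 7): P = [1, 2, 4, 8] / [3, 6] / [7];  Q = [1, 2, 6, 7] / [3, 5] / [4]
  Insert 5 (step 8): P = [1, 2, 4, 5] / [3, 6, 8] / [7];  Q = [1, 2, 6, 7] / [3, 5, 8] / [4]
Final shape: (4, 3, 1).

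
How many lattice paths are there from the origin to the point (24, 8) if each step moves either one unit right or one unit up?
Number of paths = 10518300

A monotone lattice path from (0, 0) to (24, 8) consists of 24 east steps and 8 north steps in some order, so it is determined by which 24 of the 32 steps are east. The count is C(32, 24) = 10518300.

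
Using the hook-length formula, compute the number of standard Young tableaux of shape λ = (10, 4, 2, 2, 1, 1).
# SYT of shape (10, 4, 2, 2, 1, 1) = 40738698

Hook-length formula: f^λ = n! / Π hook(c), product over all cells c of the Young diagram. For λ = (10, 4, 2, 2, 1, 1), n = 20 boxes. Hook lengths by row (left-to-right, top-to-bottom): [15, 12, 9, 8, 6, 5, 4, 3, 2, 1]; [8, 5, 2, 1]; [5, 2]; [4, 1]; [2]; [1]. Product of hooks = 59719680000. So f^λ = 20! / 59719680000 = 2432902008176640000 / 59719680000 = 40738698.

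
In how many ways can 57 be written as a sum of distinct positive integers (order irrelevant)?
q(57) = 7917

A partition into distinct parts is a strictly decreasing sequence summing to n. The recurrence d(n, m) = d(n, m−1) + d(n−m, m−1) (use part m at most once) with q(n) = d(n, n) gives q(57) = 7917. (Euler's theorem: # distinct-part partitions = # odd-part partitions.)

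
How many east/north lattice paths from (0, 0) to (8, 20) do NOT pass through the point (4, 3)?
Number of paths = 2898630

Total paths from (0, 0) to (8, 20): C(28, 8) = 3108105. Paths through (4, 3): (paths (0, 0) → (4, 3)) × (paths (4, 3) → (8, 20)) = C(7, 4) · C(21, 4) = 35 · 5985 = 209475. Avoidance count = 3108105 − 209475 = 2898630.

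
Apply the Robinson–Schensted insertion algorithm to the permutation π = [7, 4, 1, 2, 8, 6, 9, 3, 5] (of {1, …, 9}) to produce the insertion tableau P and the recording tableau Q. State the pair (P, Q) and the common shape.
P = [1, 2, 3, 5] / [4, 6, 9] / [7, 8];  Q = [1, 4, 5, 7] / [2, 6, 9] / [3, 8];  common shape = (4, 3, 2)

Row-insert the values π_1, π_2, … into P one at a time, bumping the leftmost entry strictly greater than the inserted value down to the next row. The recording tableau Q records, in position (i, j), the step at which that cell was added to P.
  Insert 7 (step 1): P = [7];  Q = [1]
  Insert 4 (step 2): P = [4] / [7];  Q = [1] / [2]
  Insert 1 (step 3): P = [1] / [4] / [7];  Q = [1] / [2] / [3]
  Insert 2 (step 4): P = [1, 2] / [4] / [7];  Q = [1, 4] / [2] / [3]
  Insert 8 (step 5): P = [1, 2, 8] / [4] / [7];  Q = [1, 4, 5] / [2] / [3]
  Insert 6 (step 6): P = [1, 2, 6] / [4, 8] / [7];  Q = [1, 4, 5] / [2, 6] / [3]
  Insert 9 (step 7): P = [1, 2, 6, 9] / [4, 8] / [7];  Q = [1, 4, 5, 7] / [2, 6] / [3]
  Insert 3 (step 8): P = [1, 2, 3, 9] / [4, 6] / [7, 8];  Q = [1, 4, 5, 7] / [2, 6] / [3, 8]
  Insert 5 (step 9): P = [1, 2, 3, 5] / [4, 6, 9] / [7, 8];  Q = [1, 4, 5, 7] / [2, 6, 9] / [3, 8]
Final shape: (4, 3, 2).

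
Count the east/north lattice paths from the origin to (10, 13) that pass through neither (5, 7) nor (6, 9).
Number of paths = 594132

Inclusion–exclusion. Total paths: C(23, 10) = 1144066. Through P₁: C(12, 5)·C(11, 5) = 365904. Through P₂: C(15, 6)·C(8, 4) = 350350. Since P₁ is strictly southwest of P₂, a monotone path through both must visit P₁ then P₂; paths through both = C(12, 5)·C(3, 1)·C(8, 4) = 166320. Avoid both = 1144066 − 365904 − 350350 + 166320 = 594132.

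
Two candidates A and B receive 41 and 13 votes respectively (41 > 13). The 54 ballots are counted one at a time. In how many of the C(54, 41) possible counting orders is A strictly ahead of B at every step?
Strict-lead orderings = 574609830760

Total orderings of the 54 votes with 41 for A: C(54, 41) = 1108176102180. By the Bertrand ballot formula (Cycle Lemma / reflection principle), the number of orderings in which A is strictly ahead of B throughout is (p − q)/(p + q) · C(p + q, p) = (41 − 13)/(41 + 13) · 1108176102180 = 574609830760.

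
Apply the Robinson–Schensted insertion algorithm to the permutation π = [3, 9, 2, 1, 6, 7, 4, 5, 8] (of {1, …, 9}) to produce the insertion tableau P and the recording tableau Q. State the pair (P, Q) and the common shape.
P = [1, 4, 5, 8] / [2, 6, 7] / [3, 9];  Q = [1, 2, 6, 9] / [3, 5, 8] / [4, 7];  common shape = (4, 3, 2)

Row-insert the values π_1, π_2, … into P one at a time, bumping the leftmost entry strictly greater than the inserted value down to the next row. The recording tableau Q records, in position (i, j), the step at which that cell was added to P.
  Insert 3 (step 1): P = [3];  Q = [1]
  Insert 9 (step 2): P = [3, 9];  Q = [1, 2]
  Insert 2 (step 3): P = [2, 9] / [3];  Q = [1, 2] / [3]
  Insert 1 (step 4): P = [1, 9] / [2] / [3];  Q = [1, 2] / [3] / [4]
  Insert 6 (step 5): P = [1, 6] / [2, 9] / [3];  Q = [1, 2] / [3, 5] / [4]
  Insert 7 (step 6): P = [1, 6, 7] / [2, 9] / [3];  Q = [1, 2, 6] / [3, 5] / [4]
  Insert 4 (step 7): P = [1, 4, 7] / [2, 6] / [3, 9];  Q = [1, 2, 6] / [3, 5] / [4, 7]
  Insert 5 (step 8): P = [1, 4, 5] / [2, 6, 7] / [3, 9];  Q = [1, 2, 6] / [3, 5, 8] / [4, 7]
  Insert 8 (step 9): P = [1, 4, 5, 8] / [2, 6, 7] / [3, 9];  Q = [1, 2, 6, 9] / [3, 5, 8] / [4, 7]
Final shape: (4, 3, 2).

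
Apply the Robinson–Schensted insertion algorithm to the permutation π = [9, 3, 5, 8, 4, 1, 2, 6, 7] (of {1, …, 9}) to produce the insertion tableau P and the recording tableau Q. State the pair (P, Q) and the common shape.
P = [1, 2, 6, 7] / [3, 4, 8] / [5] / [9];  Q = [1, 3, 4, 9] / [2, 7, 8] / [5] / [6];  common shape = (4, 3, 1, 1)

Row-insert the values π_1, π_2, … into P one at a time, bumping the leftmost entry strictly greater than the inserted value down to the next row. The recording tableau Q records, in position (i, j), the step at which that cell was added to P.
  Insert 9 (step 1): P = [9];  Q = [1]
  Insert 3 (step 2): P = [3] / [9];  Q = [1] / [2]
  Insert 5 (step 3): P = [3, 5] / [9];  Q = [1, 3] / [2]
  Insert 8 (step 4): P = [3, 5, 8] / [9];  Q = [1, 3, 4] / [2]
  Insert 4 (step 5): P = [3, 4, 8] / [5] / [9];  Q = [1, 3, 4] / [2] / [5]
  Insert 1 (step 6): P = [1, 4, 8] / [3] / [5] / [9];  Q = [1, 3, 4] / [2] / [5] / [6]
  Insert 2 (step 7): P = [1, 2, 8] / [3, 4] / [5] / [9];  Q = [1, 3, 4] / [2, 7] / [5] / [6]
  Insert 6 (step 8): P = [1, 2, 6] / [3, 4, 8] / [5] / [9];  Q = [1, 3, 4] / [2, 7, 8] / [5] / [6]
  Insert 7 (step 9): P = [1, 2, 6, 7] / [3, 4, 8] / [5] / [9];  Q = [1, 3, 4, 9] / [2, 7, 8] / [5] / [6]
Final shape: (4, 3, 1, 1).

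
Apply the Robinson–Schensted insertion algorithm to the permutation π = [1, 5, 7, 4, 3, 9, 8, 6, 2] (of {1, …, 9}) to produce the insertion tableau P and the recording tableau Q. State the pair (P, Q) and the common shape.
P = [1, 2, 6, 8] / [3, 7] / [4, 9] / [5];  Q = [1, 2, 3, 6] / [4, 7] / [5, 8] / [9];  common shape = (4, 2, 2, 1)

Row-insert the values π_1, π_2, … into P one at a time, bumping the leftmost entry strictly greater than the inserted value down to the next row. The recording tableau Q records, in position (i, j), the step at which that cell was added to P.
  Insert 1 (step 1): P = [1];  Q = [1]
  Insert 5 (step 2): P = [1, 5];  Q = [1, 2]
  Insert 7 (step 3): P = [1, 5, 7];  Q = [1, 2, 3]
  Insert 4 (step 4): P = [1, 4, 7] / [5];  Q = [1, 2, 3] / [4]
  Insert 3 (step 5): P = [1, 3, 7] / [4] / [5];  Q = [1, 2, 3] / [4] / [5]
  Insert 9 (step 6): P = [1, 3, 7, 9] / [4] / [5];  Q = [1, 2, 3, 6] / [4] / [5]
  Insert 8 (step 7): P = [1, 3, 7, 8] / [4, 9] / [5];  Q = [1, 2, 3, 6] / [4, 7] / [5]
  Insert 6 (step 8): P = [1, 3, 6, 8] / [4, 7] / [5, 9];  Q = [1, 2, 3, 6] / [4, 7] / [5, 8]
  Insert 2 (step 9): P = [1, 2, 6, 8] / [3, 7] / [4, 9] / [5];  Q = [1, 2, 3, 6] / [4, 7] / [5, 8] / [9]
Final shape: (4, 2, 2, 1).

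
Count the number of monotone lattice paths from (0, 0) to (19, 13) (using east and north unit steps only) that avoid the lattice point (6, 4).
Number of paths = 242915400

Total paths from (0, 0) to (19, 13): C(32, 19) = 347373600. Paths through (6, 4): (paths (0, 0) → (6, 4)) × (paths (6, 4) → (19, 13)) = C(10, 6) · C(22, 13) = 210 · 497420 = 104458200. Avoidance count = 347373600 − 104458200 = 242915400.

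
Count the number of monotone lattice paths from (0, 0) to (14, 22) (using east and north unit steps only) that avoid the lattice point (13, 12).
Number of paths = 3739093900

Total paths from (0, 0) to (14, 22): C(36, 14) = 3796297200. Paths through (13, 12): (paths (0, 0) → (13, 12)) × (paths (13, 12) → (14, 22)) = C(25, 13) · C(11, 1) = 5200300 · 11 = 57203300. Avoidance count = 3796297200 − 57203300 = 3739093900.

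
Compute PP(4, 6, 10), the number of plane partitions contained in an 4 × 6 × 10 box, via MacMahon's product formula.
PP(4, 6, 10) = 3031952379456

Evaluate the triple product over i = 1..4, j = 1..6, k = 1..10. The factors are (2/1) · (3/2) · (4/3) · (5/4) · (6/5) · (7/6) · (8/7) · (9/8) · … (240 factors total). The numerators and denominators telescope so the product is an integer; carrying out the multiplication exactly gives PP(4, 6, 10) = 3031952379456.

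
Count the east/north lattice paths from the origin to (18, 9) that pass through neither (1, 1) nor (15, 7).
Number of paths = 1593435

Inclusion–exclusion. Total paths: C(27, 18) = 4686825. Through P₁: C(2, 1)·C(25, 17) = 2163150. Through P₂: C(22, 15)·C(5, 3) = 1705440. Since P₁ is strictly southwest of P₂, a monotone path through both must visit P₁ then P₂; paths through both = C(2, 1)·C(20, 14)·C(5, 3) = 775200. Avoid both = 4686825 − 2163150 − 1705440 + 775200 = 1593435.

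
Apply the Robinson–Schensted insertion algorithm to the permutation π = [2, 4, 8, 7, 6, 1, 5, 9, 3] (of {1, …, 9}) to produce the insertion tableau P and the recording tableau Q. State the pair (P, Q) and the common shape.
P = [1, 3, 5, 9] / [2, 4] / [6] / [7] / [8];  Q = [1, 2, 3, 8] / [4, 7] / [5] / [6] / [9];  common shape = (4, 2, 1, 1, 1)

Row-insert the values π_1, π_2, … into P one at a time, bumping the leftmost entry strictly greater than the inserted value down to the next row. The recording tableau Q records, in position (i, j), the step at which that cell was added to P.
  Insert 2 (step 1): P = [2];  Q = [1]
  Insert 4 (step 2): P = [2, 4];  Q = [1, 2]
  Insert 8 (step 3): P = [2, 4, 8];  Q = [1, 2, 3]
  Insert 7 (step 4): P = [2, 4, 7] / [8];  Q = [1, 2, 3] / [4]
  Insert 6 (step 5): P = [2, 4, 6] / [7] / [8];  Q = [1, 2, 3] / [4] / [5]
  Insert 1 (step 6): P = [1, 4, 6] / [2] / [7] / [8];  Q = [1, 2, 3] / [4] / [5] / [6]
  Insert 5 (step 7): P = [1, 4, 5] / [2, 6] / [7] / [8];  Q = [1, 2, 3] / [4, 7] / [5] / [6]
  Insert 9 (step 8): P = [1, 4, 5, 9] / [2, 6] / [7] / [8];  Q = [1, 2, 3, 8] / [4, 7] / [5] / [6]
  Insert 3 (step 9): P = [1, 3, 5, 9] / [2, 4] / [6] / [7] / [8];  Q = [1, 2, 3, 8] / [4, 7] / [5] / [6] / [9]
Final shape: (4, 2, 1, 1, 1).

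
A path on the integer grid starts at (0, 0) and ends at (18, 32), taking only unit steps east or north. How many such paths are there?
Number of paths = 18053528883775

A monotone lattice path from (0, 0) to (18, 32) consists of 18 east steps and 32 north steps in some order, so it is determined by which 18 of the 50 steps are east. The count is C(50, 18) = 18053528883775.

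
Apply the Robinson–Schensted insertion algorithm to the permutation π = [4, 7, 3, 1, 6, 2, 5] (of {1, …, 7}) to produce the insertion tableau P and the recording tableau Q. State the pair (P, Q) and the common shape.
P = [1, 2, 5] / [3, 6] / [4, 7];  Q = [1, 2, 7] / [3, 5] / [4, 6];  common shape = (3, 2, 2)

Row-insert the values π_1, π_2, … into P one at a time, bumping the leftmost entry strictly greater than the inserted value down to the next row. The recording tableau Q records, in position (i, j), the step at which that cell was added to P.
  Insert 4 (step 1): P = [4];  Q = [1]
  Insert 7 (step 2): P = [4, 7];  Q = [1, 2]
  Insert 3 (step 3): P = [3, 7] / [4];  Q = [1, 2] / [3]
  Insert 1 (step 4): P = [1, 7] / [3] / [4];  Q = [1, 2] / [3] / [4]
  Insert 6 (step 5): P = [1, 6] / [3, 7] / [4];  Q = [1, 2] / [3, 5] / [4]
  Insert 2 (step 6): P = [1, 2] / [3, 6] / [4, 7];  Q = [1, 2] / [3, 5] / [4, 6]
  Insert 5 (step 7): P = [1, 2, 5] / [3, 6] / [4, 7];  Q = [1, 2, 7] / [3, 5] / [4, 6]
Final shape: (3, 2, 2).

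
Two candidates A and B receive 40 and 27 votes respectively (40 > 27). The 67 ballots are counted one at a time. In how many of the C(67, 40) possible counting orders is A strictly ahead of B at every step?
Strict-lead orderings = 796507157381383448

Total orderings of the 67 votes with 40 for A: C(67, 40) = 4105075349580976232. By the Bertrand ballot formula (Cycle Lemma / reflection principle), the number of orderings in which A is strictly ahead of B throughout is (p − q)/(p + q) · C(p + q, p) = (40 − 27)/(40 + 27) · 4105075349580976232 = 796507157381383448.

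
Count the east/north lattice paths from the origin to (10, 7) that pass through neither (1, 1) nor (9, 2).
Number of paths = 9216

Inclusion–exclusion. Total paths: C(17, 10) = 19448. Through P₁: C(2, 1)·C(15, 9) = 10010. Through P₂: C(11, 9)·C(6, 1) = 330. Since P₁ is strictly southwest of P₂, a monotone path through both must visit P₁ then P₂; paths through both = C(2, 1)·C(9, 8)·C(6, 1) = 108. Avoid both = 19448 − 10010 − 330 + 108 = 9216.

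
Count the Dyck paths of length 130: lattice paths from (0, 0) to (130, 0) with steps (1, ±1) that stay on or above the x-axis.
C_65 = 1440418573150919668872489894243865350

These Dyck paths are counted by the Catalan number C_n = (1/(n + 1)) · C(2n, n). For n = 65: C_65 = (1/66) · C(130, 65) = 95067625827960698145584333020095113100/66 = 1440418573150919668872489894243865350.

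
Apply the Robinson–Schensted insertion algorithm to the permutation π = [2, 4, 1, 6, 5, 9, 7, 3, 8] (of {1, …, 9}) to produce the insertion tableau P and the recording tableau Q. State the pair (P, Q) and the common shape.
P = [1, 3, 5, 7, 8] / [2, 4, 9] / [6];  Q = [1, 2, 4, 6, 9] / [3, 5, 7] / [8];  common shape = (5, 3, 1)

Row-insert the values π_1, π_2, … into P one at a time, bumping the leftmost entry strictly greater than the inserted value down to the next row. The recording tableau Q records, in position (i, j), the step at which that cell was added to P.
  Insert 2 (step 1): P = [2];  Q = [1]
  Insert 4 (step 2): P = [2, 4];  Q = [1, 2]
  Insert 1 (step 3): P = [1, 4] / [2];  Q = [1, 2] / [3]
  Insert 6 (step 4): P = [1, 4, 6] / [2];  Q = [1, 2, 4] / [3]
  Insert 5 (step 5): P = [1, 4, 5] / [2, 6];  Q = [1, 2, 4] / [3, 5]
  Insert 9 (step 6): P = [1, 4, 5, 9] / [2, 6];  Q = [1, 2, 4, 6] / [3, 5]
  Insert 7 (step 7): P = [1, 4, 5, 7] / [2, 6, 9];  Q = [1, 2, 4, 6] / [3, 5, 7]
  Insert 3 (step 8): P = [1, 3, 5, 7] / [2, 4, 9] / [6];  Q = [1, 2, 4, 6] / [3, 5, 7] / [8]
  Insert 8 (step 9): P = [1, 3, 5, 7, 8] / [2, 4, 9] / [6];  Q = [1, 2, 4, 6, 9] / [3, 5, 7] / [8]
Final shape: (5, 3, 1).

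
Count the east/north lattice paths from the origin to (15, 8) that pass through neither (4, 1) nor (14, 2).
Number of paths = 330739

Inclusion–exclusion. Total paths: C(23, 15) = 490314. Through P₁: C(5, 4)·C(18, 11) = 159120. Through P₂: C(16, 14)·C(7, 1) = 840. Since P₁ is strictly southwest of P₂, a monotone path through both must visit P₁ then P₂; paths through both = C(5, 4)·C(11, 10)·C(7, 1) = 385. Avoid both = 490314 − 159120 − 840 + 385 = 330739.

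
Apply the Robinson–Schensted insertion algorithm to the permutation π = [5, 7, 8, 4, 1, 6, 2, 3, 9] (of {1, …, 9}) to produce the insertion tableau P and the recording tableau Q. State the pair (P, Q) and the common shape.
P = [1, 2, 3, 9] / [4, 6, 8] / [5, 7];  Q = [1, 2, 3, 9] / [4, 6, 8] / [5, 7];  common shape = (4, 3, 2)

Row-insert the values π_1, π_2, … into P one at a time, bumping the leftmost entry strictly greater than the inserted value down to the next row. The recording tableau Q records, in position (i, j), the step at which that cell was added to P.
  Insert 5 (step 1): P = [5];  Q = [1]
  Insert 7 (step 2): P = [5, 7];  Q = [1, 2]
  Insert 8 (step 3): P = [5, 7, 8];  Q = [1, 2, 3]
  Insert 4 (step 4): P = [4, 7, 8] / [5];  Q = [1, 2, 3] / [4]
  Insert 1 (step 5): P = [1, 7, 8] / [4] / [5];  Q = [1, 2, 3] / [4] / [5]
  Insert 6 (step 6): P = [1, 6, 8] / [4, 7] / [5];  Q = [1, 2, 3] / [4, 6] / [5]
  Insert 2 (step 7): P = [1, 2, 8] / [4, 6] / [5, 7];  Q = [1, 2, 3] / [4, 6] / [5, 7]
  Insert 3 (step 8): P = [1, 2, 3] / [4, 6, 8] / [5, 7];  Q = [1, 2, 3] / [4, 6, 8] / [5, 7]
  Insert 9 (step 9): P = [1, 2, 3, 9] / [4, 6, 8] / [5, 7];  Q = [1, 2, 3, 9] / [4, 6, 8] / [5, 7]
Final shape: (4, 3, 2).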